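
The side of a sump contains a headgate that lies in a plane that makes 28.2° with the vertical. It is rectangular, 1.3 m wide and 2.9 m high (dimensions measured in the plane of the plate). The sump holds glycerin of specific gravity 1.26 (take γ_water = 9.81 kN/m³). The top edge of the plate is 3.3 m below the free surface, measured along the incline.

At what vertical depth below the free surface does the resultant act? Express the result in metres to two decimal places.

h_p = 4.32 m

γ = 1.26 × 9.81 = 12.3606 kN/m³.
The plate makes 28.2° with the vertical, i.e. θ = 90° − 28.2° = 61.8° to the horizontal. Measuring y along the incline from the free-surface line, vertical depth h = y·sinθ with sinθ = 0.881303.
The centroid lies 2.9/2 = 1.45 m below the top edge, so y_c = 3.3 + 1.45 = 4.75 m and h_c = 4.75 × 0.881303 = 4.18619 m.
A = 1.3 × 2.9 = 3.77 m².
Resultant F = γ·h_c·A = 12.3606 × 4.18619 × 3.77 = 195.074 kN.
I_c = b·h³/12 = 1.3 × 2.9³/12 = 2.64214 m⁴.
Centre of pressure: y_p = y_c + I_c/(y_c·A) = 4.75 + 2.64214/(4.75 × 3.77) = 4.75 + 0.147544 = 4.89754 m along the plane.
Vertically, h_p = y_p·sinθ = 4.89754 × 0.881303 = 4.31622 m.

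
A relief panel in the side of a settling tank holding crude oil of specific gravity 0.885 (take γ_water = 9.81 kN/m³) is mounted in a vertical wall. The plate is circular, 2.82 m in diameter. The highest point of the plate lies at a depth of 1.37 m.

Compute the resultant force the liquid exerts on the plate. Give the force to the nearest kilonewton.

γ = 0.885 × 9.81 = 8.68185 kN/m³.
The centroid is at the centre, 1.41 m below the top of the plate, so the centroid depth is h_c = 1.37 + 1.41 = 2.78 m.
A = π(1.41)² = 6.2458 m².
Resultant F = γ·h_c·A = 8.68185 × 2.78 × 6.2458 = 150.746 kN.

F ≈ 151 kN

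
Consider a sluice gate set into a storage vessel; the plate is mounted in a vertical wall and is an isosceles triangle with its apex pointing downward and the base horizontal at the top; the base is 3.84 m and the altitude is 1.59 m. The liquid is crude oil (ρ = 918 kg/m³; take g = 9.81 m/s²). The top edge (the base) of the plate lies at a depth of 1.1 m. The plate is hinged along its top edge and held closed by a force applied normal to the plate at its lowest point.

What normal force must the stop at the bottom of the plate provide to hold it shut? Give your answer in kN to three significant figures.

P ≈ 17.4 kN

γ = ρg = 918 × 9.81 / 1000 = 9.00558 kN/m³.
With the apex down, the centroid sits h/3 = 1.59/3 = 0.53 m below the base (the top edge), so the centroid depth is h_c = 1.1 + 0.53 = 1.63 m.
A = ½ × 3.84 × 1.59 = 3.0528 m².
Resultant F = γ·h_c·A = 9.00558 × 1.63 × 3.0528 = 44.8123 kN.
I_c = b·h³/36 = 3.84 × 1.59³/36 = 0.428766 m⁴.
Centre of pressure: y_p = y_c + I_c/(y_c·A) = 1.63 + 0.428766/(1.63 × 3.0528) = 1.63 + 0.0861657 = 1.71617 m along the plane.
The resultant acts 0.53 + 0.0861657 = 0.616166 m (along the plate) below the hinge at the top edge, so the moment about the hinge is M = F × 0.616166 = 44.8123 × 0.616166 = 27.6118 kN·m.
A normal force at the bottom, 1.59 m from the hinge, must supply this moment: P = 27.6118/1.59 = 17.3659 kN.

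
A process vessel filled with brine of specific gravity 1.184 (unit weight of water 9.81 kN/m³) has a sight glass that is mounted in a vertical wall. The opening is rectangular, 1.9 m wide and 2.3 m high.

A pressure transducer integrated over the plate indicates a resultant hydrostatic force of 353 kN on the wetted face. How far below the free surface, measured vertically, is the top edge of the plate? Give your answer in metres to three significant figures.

γ = 1.184 × 9.81 = 11.61504 kN/m³.
A = 1.9 × 2.3 = 4.37 m².
From F = γ·h_c·A, the centroid depth is h_c = 353/(11.61504 × 4.37) = 6.95461 m.
The centroid lies 2.3/2 = 1.15 m below the top edge, so the top edge sits at h_top = 6.95461 − 1.15 = 5.80461 m below the surface.

d_top ≈ 5.80 m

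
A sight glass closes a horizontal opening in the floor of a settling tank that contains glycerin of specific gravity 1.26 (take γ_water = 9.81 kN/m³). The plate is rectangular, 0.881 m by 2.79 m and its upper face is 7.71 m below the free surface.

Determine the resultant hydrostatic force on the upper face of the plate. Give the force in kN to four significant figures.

γ = 1.26 × 9.81 = 12.3606 kN/m³.
The plate is horizontal, so pressure is uniform at p = γ·h = 12.3606 × 7.71 = 95.3002 kN/m².
A = 0.881 × 2.79 = 2.45799 m².
F = p·A = 95.3002 × 2.45799 = 234.247 kN.

F ≈ 234.2 kN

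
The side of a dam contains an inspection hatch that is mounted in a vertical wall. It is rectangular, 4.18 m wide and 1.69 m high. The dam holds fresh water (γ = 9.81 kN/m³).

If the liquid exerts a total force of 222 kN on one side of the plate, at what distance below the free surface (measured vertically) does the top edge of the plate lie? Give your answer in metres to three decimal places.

d_top ≈ 2.358 m

γ = 9.81 kN/m³.
A = 4.18 × 1.69 = 7.0642 m².
From F = γ·h_c·A, the centroid depth is h_c = 222/(9.81 × 7.0642) = 3.20347 m.
The centroid lies 1.69/2 = 0.845 m below the top edge, so the top edge sits at h_top = 3.20347 − 0.845 = 2.35847 m below the surface.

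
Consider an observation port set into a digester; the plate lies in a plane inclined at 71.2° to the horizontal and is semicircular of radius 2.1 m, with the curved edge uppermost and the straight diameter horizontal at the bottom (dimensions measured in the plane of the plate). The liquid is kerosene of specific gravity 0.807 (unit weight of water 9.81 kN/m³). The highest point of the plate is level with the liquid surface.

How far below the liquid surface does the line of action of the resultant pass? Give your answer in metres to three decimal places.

γ = 0.807 × 9.81 = 7.91667 kN/m³.
Let θ = 71.2° be the plate's angle to the horizontal; measure y along the incline from where the plane meets the free surface. Vertical depth h = y·sinθ with sinθ = 0.946649.
The centroid lies 4r/(3π) = 0.891268 m above the diameter, so r − 4r/(3π) = 2.1 − 0.891268 = 1.20873 m below the topmost point, so y_c = 1.20873 m and h_c = 1.20873 × 0.946649 = 1.14424 m.
A = πr²/2 = π × 2.1²/2 = 6.92721 m².
Resultant F = γ·h_c·A = 7.91667 × 1.14424 × 6.92721 = 62.7506 kN.
I_c = (π/8 − 8/(9π))·r⁴ = 0.109757 × 2.1⁴ = 2.13457 m⁴.
Centre of pressure: y_p = y_c + I_c/(y_c·A) = 1.20873 + 2.13457/(1.20873 × 6.92721) = 1.20873 + 0.254931 = 1.46366 m along the plane.
Vertically, h_p = y_p·sinθ = 1.46366 × 0.946649 = 1.38557 m.

h_p = 1.386 m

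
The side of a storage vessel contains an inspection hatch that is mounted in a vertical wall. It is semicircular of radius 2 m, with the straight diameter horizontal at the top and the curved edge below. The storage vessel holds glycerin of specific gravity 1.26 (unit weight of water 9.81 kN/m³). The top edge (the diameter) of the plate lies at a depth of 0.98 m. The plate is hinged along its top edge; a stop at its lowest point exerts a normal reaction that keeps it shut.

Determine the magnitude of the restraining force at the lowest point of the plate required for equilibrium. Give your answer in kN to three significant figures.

P ≈ 71.1 kN

γ = 1.26 × 9.81 = 12.3606 kN/m³.
The centroid of a semicircle lies 4r/(3π) = 0.848826 m from the diameter, here below the top edge, so the centroid depth is h_c = 0.98 + 0.848826 = 1.82883 m.
A = πr²/2 = π × 2²/2 = 6.28319 m².
Resultant F = γ·h_c·A = 12.3606 × 1.82883 × 6.28319 = 142.034 kN.
I_c = (π/8 − 8/(9π))·r⁴ = 0.109757 × 2⁴ = 1.75611 m⁴.
Centre of pressure: y_p = y_c + I_c/(y_c·A) = 1.82883 + 1.75611/(1.82883 × 6.28319) = 1.82883 + 0.152826 = 1.98166 m along the plane.
The resultant acts 0.848826 + 0.152826 = 1.00165 m (along the plate) below the hinge at the top edge, so the moment about the hinge is M = F × 1.00165 = 142.034 × 1.00165 = 142.268 kN·m.
A normal force at the bottom, 2 m from the hinge, must supply this moment: P = 142.268/2 = 71.134 kN.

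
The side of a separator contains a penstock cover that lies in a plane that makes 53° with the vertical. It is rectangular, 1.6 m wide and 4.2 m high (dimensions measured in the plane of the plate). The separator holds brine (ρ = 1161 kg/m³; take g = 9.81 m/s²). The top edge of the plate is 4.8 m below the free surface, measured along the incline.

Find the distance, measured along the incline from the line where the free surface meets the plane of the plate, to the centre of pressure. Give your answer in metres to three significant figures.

γ = ρg = 1161 × 9.81 / 1000 = 11.38941 kN/m³.
The plate makes 53° with the vertical, i.e. θ = 90° − 53° = 37° to the horizontal. Measuring y along the incline from the free-surface line, vertical depth h = y·sinθ with sinθ = 0.601815.
The centroid lies 4.2/2 = 2.1 m below the top edge, so y_c = 4.8 + 2.1 = 6.9 m and h_c = 6.9 × 0.601815 = 4.15252 m.
A = 1.6 × 4.2 = 6.72 m².
Resultant F = γ·h_c·A = 11.38941 × 4.15252 × 6.72 = 317.821 kN.
I_c = b·h³/12 = 1.6 × 4.2³/12 = 9.8784 m⁴.
Centre of pressure: y_p = y_c + I_c/(y_c·A) = 6.9 + 9.8784/(6.9 × 6.72) = 6.9 + 0.213043 = 7.11304 m along the plane.

y_p = 7.11 m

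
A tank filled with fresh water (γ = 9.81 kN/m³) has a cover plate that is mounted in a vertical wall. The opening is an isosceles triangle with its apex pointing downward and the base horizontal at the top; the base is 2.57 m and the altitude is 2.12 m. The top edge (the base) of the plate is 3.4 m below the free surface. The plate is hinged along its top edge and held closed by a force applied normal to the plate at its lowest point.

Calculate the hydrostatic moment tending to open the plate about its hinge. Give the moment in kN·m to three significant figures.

M ≈ 84.2 kN·m

γ = 9.81 kN/m³.
With the apex down, the centroid sits h/3 = 2.12/3 = 0.706667 m below the base (the top edge), so the centroid depth is h_c = 3.4 + 0.706667 = 4.10667 m.
A = ½ × 2.57 × 2.12 = 2.7242 m².
Resultant F = γ·h_c·A = 9.81 × 4.10667 × 2.7242 = 109.748 kN.
I_c = b·h³/36 = 2.57 × 2.12³/36 = 0.680202 m⁴.
Centre of pressure: y_p = y_c + I_c/(y_c·A) = 4.10667 + 0.680202/(4.10667 × 2.7242) = 4.10667 + 0.0608008 = 4.16747 m along the plane.
The resultant acts 0.706667 + 0.0608008 = 0.767468 m (along the plate) below the hinge at the top edge, so the moment about the hinge is M = F × 0.767468 = 109.748 × 0.767468 = 84.2281 kN·m.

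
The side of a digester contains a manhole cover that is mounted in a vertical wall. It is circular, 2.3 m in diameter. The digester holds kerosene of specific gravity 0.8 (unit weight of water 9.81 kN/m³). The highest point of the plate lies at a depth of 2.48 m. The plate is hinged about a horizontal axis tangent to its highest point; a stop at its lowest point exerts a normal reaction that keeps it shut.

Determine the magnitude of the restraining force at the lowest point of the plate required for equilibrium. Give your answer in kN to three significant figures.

P ≈ 63.9 kN

γ = 0.8 × 9.81 = 7.848 kN/m³.
The centroid is at the centre, 1.15 m below the top of the plate, so the centroid depth is h_c = 2.48 + 1.15 = 3.63 m.
A = π(1.15)² = 4.15476 m².
Resultant F = γ·h_c·A = 7.848 × 3.63 × 4.15476 = 118.362 kN.
I_c = πr⁴/4 = π × 1.15⁴/4 = 1.37367 m⁴.
Centre of pressure: y_p = y_c + I_c/(y_c·A) = 3.63 + 1.37367/(3.63 × 4.15476) = 3.63 + 0.0910814 = 3.72108 m along the plane.
The resultant acts 1.15 + 0.0910814 = 1.24108 m (along the plate) below the hinge at the top edge, so the moment about the hinge is M = F × 1.24108 = 118.362 × 1.24108 = 146.897 kN·m.
A normal force at the bottom, 2.3 m from the hinge, must supply this moment: P = 146.897/2.3 = 63.8683 kN.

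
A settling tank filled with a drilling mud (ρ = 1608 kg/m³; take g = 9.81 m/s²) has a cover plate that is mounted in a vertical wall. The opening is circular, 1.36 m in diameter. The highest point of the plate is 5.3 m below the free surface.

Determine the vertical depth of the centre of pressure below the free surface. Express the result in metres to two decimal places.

γ = ρg = 1608 × 9.81 / 1000 = 15.77448 kN/m³.
The centroid is at the centre, 0.68 m below the top of the plate, so the centroid depth is h_c = 5.3 + 0.68 = 5.98 m.
A = π(0.68)² = 1.45267 m².
Resultant F = γ·h_c·A = 15.77448 × 5.98 × 1.45267 = 137.032 kN.
I_c = πr⁴/4 = π × 0.68⁴/4 = 0.167929 m⁴.
Centre of pressure: y_p = y_c + I_c/(y_c·A) = 5.98 + 0.167929/(5.98 × 1.45267) = 5.98 + 0.0193311 = 5.99933 m along the plane.

h_p = 6.00 m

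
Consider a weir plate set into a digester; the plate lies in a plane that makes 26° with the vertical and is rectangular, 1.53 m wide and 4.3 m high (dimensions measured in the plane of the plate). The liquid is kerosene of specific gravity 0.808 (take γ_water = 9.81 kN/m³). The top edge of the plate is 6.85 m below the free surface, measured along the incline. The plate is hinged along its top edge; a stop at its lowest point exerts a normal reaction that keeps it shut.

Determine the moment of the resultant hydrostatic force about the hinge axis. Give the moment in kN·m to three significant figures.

γ = 0.808 × 9.81 = 7.92648 kN/m³.
The plate makes 26° with the vertical, i.e. θ = 90° − 26° = 64° to the horizontal. Measuring y along the incline from the free-surface line, vertical depth h = y·sinθ with sinθ = 0.898794.
The centroid lies 4.3/2 = 2.15 m below the top edge, so y_c = 6.85 + 2.15 = 9 m and h_c = 9 × 0.898794 = 8.08915 m.
A = 1.53 × 4.3 = 6.579 m².
Resultant F = γ·h_c·A = 7.92648 × 8.08915 × 6.579 = 421.836 kN.
I_c = b·h³/12 = 1.53 × 4.3³/12 = 10.1371 m⁴.
Centre of pressure: y_p = y_c + I_c/(y_c·A) = 9 + 10.1371/(9 × 6.579) = 9 + 0.171203 = 9.1712 m along the plane.
The resultant acts 2.15 + 0.171203 = 2.3212 m (along the plate) below the hinge at the top edge, so the moment about the hinge is M = F × 2.3212 = 421.836 × 2.3212 = 979.166 kN·m.

M ≈ 979 kN·m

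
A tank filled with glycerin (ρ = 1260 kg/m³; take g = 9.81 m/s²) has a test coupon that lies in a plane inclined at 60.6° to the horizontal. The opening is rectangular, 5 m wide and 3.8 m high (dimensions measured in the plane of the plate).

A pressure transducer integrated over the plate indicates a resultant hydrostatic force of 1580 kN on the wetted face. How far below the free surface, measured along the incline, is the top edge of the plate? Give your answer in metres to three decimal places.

γ = ρg = 1260 × 9.81 / 1000 = 12.3606 kN/m³.
A = 5 × 3.8 = 19 m².
From F = γ·h_c·A, the centroid depth is h_c = 1580/(12.3606 × 19) = 6.72766 m.
Let θ = 60.6° be the plate's angle to the horizontal; measure y along the incline from where the plane meets the free surface. Vertical depth h = y·sinθ with sinθ = 0.871214.
Along the incline, y_c = h_c/sinθ = 6.72766/0.871214 = 7.72217 m.
The centroid lies 3.8/2 = 1.9 m below the top edge, so the top edge sits at y_top = 7.72217 − 1.9 = 5.82217 m along the incline.

y_top ≈ 5.822 m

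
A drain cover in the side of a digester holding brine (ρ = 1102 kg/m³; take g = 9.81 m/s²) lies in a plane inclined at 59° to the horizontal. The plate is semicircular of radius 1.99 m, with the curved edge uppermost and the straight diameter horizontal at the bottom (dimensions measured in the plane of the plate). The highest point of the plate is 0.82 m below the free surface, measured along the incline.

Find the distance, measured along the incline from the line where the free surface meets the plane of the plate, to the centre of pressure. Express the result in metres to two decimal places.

y_p = 2.11 m

γ = ρg = 1102 × 9.81 / 1000 = 10.81062 kN/m³.
Let θ = 59° be the plate's angle to the horizontal; measure y along the incline from where the plane meets the free surface. Vertical depth h = y·sinθ with sinθ = 0.857167.
The centroid lies 4r/(3π) = 0.844582 m above the diameter, so r − 4r/(3π) = 1.99 − 0.844582 = 1.14542 m below the topmost point, so y_c = 0.82 + 1.14542 = 1.96542 m and h_c = 1.96542 × 0.857167 = 1.68469 m.
A = πr²/2 = π × 1.99²/2 = 6.22051 m².
Resultant F = γ·h_c·A = 10.81062 × 1.68469 × 6.22051 = 113.291 kN.
I_c = (π/8 − 8/(9π))·r⁴ = 0.109757 × 1.99⁴ = 1.72125 m⁴.
Centre of pressure: y_p = y_c + I_c/(y_c·A) = 1.96542 + 1.72125/(1.96542 × 6.22051) = 1.96542 + 0.140787 = 2.10621 m along the plane.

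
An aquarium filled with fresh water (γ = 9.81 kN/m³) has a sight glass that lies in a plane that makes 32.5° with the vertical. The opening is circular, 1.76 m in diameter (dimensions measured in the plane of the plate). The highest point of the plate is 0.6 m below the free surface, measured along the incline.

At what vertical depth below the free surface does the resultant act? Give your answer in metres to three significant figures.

γ = 9.81 kN/m³.
The plate makes 32.5° with the vertical, i.e. θ = 90° − 32.5° = 57.5° to the horizontal. Measuring y along the incline from the free-surface line, vertical depth h = y·sinθ with sinθ = 0.843391.
The centroid is at the centre, 0.88 m below the top of the plate, so y_c = 0.6 + 0.88 = 1.48 m and h_c = 1.48 × 0.843391 = 1.24822 m.
A = π(0.88)² = 2.43285 m².
Resultant F = γ·h_c·A = 9.81 × 1.24822 × 2.43285 = 29.7903 kN.
I_c = πr⁴/4 = π × 0.88⁴/4 = 0.471 m⁴.
Centre of pressure: y_p = y_c + I_c/(y_c·A) = 1.48 + 0.471/(1.48 × 2.43285) = 1.48 + 0.130811 = 1.61081 m along the plane.
Vertically, h_p = y_p·sinθ = 1.61081 × 0.843391 = 1.35854 m.

h_p = 1.36 m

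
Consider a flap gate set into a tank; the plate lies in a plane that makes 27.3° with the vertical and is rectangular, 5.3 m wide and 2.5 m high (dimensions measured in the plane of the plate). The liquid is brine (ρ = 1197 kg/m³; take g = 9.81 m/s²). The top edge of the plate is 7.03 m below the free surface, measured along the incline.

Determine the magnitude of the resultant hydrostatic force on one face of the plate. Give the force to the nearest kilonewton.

γ = ρg = 1197 × 9.81 / 1000 = 11.74257 kN/m³.
The plate makes 27.3° with the vertical, i.e. θ = 90° − 27.3° = 62.7° to the horizontal. Measuring y along the incline from the free-surface line, vertical depth h = y·sinθ with sinθ = 0.888617.
The centroid lies 2.5/2 = 1.25 m below the top edge, so y_c = 7.03 + 1.25 = 8.28 m and h_c = 8.28 × 0.888617 = 7.35775 m.
A = 5.3 × 2.5 = 13.25 m².
Resultant F = γ·h_c·A = 11.74257 × 7.35775 × 13.25 = 1144.79 kN.

F ≈ 1145 kN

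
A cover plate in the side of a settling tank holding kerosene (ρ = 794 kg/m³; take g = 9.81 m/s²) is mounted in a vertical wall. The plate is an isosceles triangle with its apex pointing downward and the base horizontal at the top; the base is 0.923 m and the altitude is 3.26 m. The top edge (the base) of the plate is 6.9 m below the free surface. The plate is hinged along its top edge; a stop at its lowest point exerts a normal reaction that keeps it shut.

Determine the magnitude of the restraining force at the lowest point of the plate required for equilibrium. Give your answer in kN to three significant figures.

P ≈ 33.3 kN

γ = ρg = 794 × 9.81 / 1000 = 7.78914 kN/m³.
With the apex down, the centroid sits h/3 = 3.26/3 = 1.08667 m below the base (the top edge), so the centroid depth is h_c = 6.9 + 1.08667 = 7.98667 m.
A = ½ × 0.923 × 3.26 = 1.50449 m².
Resultant F = γ·h_c·A = 7.78914 × 7.98667 × 1.50449 = 93.5933 kN.
I_c = b·h³/36 = 0.923 × 3.26³/36 = 0.888284 m⁴.
Centre of pressure: y_p = y_c + I_c/(y_c·A) = 7.98667 + 0.888284/(7.98667 × 1.50449) = 7.98667 + 0.0739259 = 8.0606 m along the plane.
The resultant acts 1.08667 + 0.0739259 = 1.1606 m (along the plate) below the hinge at the top edge, so the moment about the hinge is M = F × 1.1606 = 93.5933 × 1.1606 = 108.624 kN·m.
A normal force at the bottom, 3.26 m from the hinge, must supply this moment: P = 108.624/3.26 = 33.3202 kN.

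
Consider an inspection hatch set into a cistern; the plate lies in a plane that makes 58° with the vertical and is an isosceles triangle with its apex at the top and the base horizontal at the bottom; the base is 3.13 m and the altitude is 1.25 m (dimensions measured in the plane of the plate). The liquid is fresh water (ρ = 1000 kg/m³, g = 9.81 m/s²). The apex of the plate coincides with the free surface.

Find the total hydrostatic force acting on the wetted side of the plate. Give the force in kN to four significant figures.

γ = ρg = 1000 × 9.81 = 9810 N/m³ = 9.81 kN/m³.
The plate makes 58° with the vertical, i.e. θ = 90° − 58° = 32° to the horizontal. Measuring y along the incline from the free-surface line, vertical depth h = y·sinθ with sinθ = 0.529919.
With the apex up, the centroid sits 2h/3 = 2 × 1.25/3 = 0.833333 m below the apex, so y_c = 0.833333 m and h_c = 0.833333 × 0.529919 = 0.441599 m.
A = ½ × 3.13 × 1.25 = 1.95625 m².
Resultant F = γ·h_c·A = 9.81 × 0.441599 × 1.95625 = 8.47464 kN.

F ≈ 8.475 kN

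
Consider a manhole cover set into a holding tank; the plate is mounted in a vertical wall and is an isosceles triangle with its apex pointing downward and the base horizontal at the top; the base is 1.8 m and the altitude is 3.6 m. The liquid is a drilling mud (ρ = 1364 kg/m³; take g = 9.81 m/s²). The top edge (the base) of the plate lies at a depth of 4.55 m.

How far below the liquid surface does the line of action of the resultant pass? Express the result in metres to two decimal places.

γ = ρg = 1364 × 9.81 / 1000 = 13.38084 kN/m³.
With the apex down, the centroid sits h/3 = 3.6/3 = 1.2 m below the base (the top edge), so the centroid depth is h_c = 4.55 + 1.2 = 5.75 m.
A = ½ × 1.8 × 3.6 = 3.24 m².
Resultant F = γ·h_c·A = 13.38084 × 5.75 × 3.24 = 249.285 kN.
I_c = b·h³/36 = 1.8 × 3.6³/36 = 2.3328 m⁴.
Centre of pressure: y_p = y_c + I_c/(y_c·A) = 5.75 + 2.3328/(5.75 × 3.24) = 5.75 + 0.125217 = 5.87522 m along the plane.

h_p = 5.88 m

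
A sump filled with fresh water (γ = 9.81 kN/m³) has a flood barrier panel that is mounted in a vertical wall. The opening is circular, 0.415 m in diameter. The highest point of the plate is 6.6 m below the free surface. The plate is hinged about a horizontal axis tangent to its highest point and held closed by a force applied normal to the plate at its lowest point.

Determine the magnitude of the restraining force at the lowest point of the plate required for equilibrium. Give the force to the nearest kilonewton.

γ = 9.81 kN/m³.
The centroid is at the centre, 0.2075 m below the top of the plate, so the centroid depth is h_c = 6.6 + 0.2075 = 6.8075 m.
A = π(0.2075)² = 0.135265 m².
Resultant F = γ·h_c·A = 9.81 × 6.8075 × 0.135265 = 9.03321 kN.
I_c = πr⁴/4 = π × 0.2075⁴/4 = 0.001456 m⁴.
Centre of pressure: y_p = y_c + I_c/(y_c·A) = 6.8075 + 0.001456/(6.8075 × 0.135265) = 6.8075 + 0.00158121 = 6.80908 m along the plane.
The resultant acts 0.2075 + 0.00158121 = 0.209081 m (along the plate) below the hinge at the top edge, so the moment about the hinge is M = F × 0.209081 = 9.03321 × 0.209081 = 1.88867 kN·m.
A normal force at the bottom, 0.415 m from the hinge, must supply this moment: P = 1.88867/0.415 = 4.55101 kN.

P ≈ 5 kN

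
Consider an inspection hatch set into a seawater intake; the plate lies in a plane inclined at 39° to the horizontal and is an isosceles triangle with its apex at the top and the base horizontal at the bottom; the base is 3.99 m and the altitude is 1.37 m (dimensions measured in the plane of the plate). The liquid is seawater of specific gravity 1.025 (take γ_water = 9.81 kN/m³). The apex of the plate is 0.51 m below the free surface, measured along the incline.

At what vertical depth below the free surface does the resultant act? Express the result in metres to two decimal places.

γ = 1.025 × 9.81 = 10.05525 kN/m³.
Let θ = 39° be the plate's angle to the horizontal; measure y along the incline from where the plane meets the free surface. Vertical depth h = y·sinθ with sinθ = 0.629320.
With the apex up, the centroid sits 2h/3 = 2 × 1.37/3 = 0.913333 m below the apex, so y_c = 0.51 + 0.913333 = 1.42333 m and h_c = 1.42333 × 0.629320 = 0.89573 m.
A = ½ × 3.99 × 1.37 = 2.73315 m².
Resultant F = γ·h_c·A = 10.05525 × 0.89573 × 2.73315 = 24.6169 kN.
I_c = b·h³/36 = 3.99 × 1.37³/36 = 0.284992 m⁴.
Centre of pressure: y_p = y_c + I_c/(y_c·A) = 1.42333 + 0.284992/(1.42333 × 2.73315) = 1.42333 + 0.0732594 = 1.49659 m along the plane.
Vertically, h_p = y_p·sinθ = 1.49659 × 0.629320 = 0.941834 m.

h_p = 0.94 m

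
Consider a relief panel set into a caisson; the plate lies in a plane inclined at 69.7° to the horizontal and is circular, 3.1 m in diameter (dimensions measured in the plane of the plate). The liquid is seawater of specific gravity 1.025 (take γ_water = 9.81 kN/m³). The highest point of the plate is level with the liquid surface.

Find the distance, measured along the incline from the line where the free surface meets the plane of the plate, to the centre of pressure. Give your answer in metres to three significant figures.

y_p = 1.94 m

γ = 1.025 × 9.81 = 10.05525 kN/m³.
Let θ = 69.7° be the plate's angle to the horizontal; measure y along the incline from where the plane meets the free surface. Vertical depth h = y·sinθ with sinθ = 0.937889.
The centroid is at the centre, 1.55 m below the top of the plate, so y_c = 1.55 m and h_c = 1.55 × 0.937889 = 1.45373 m.
A = π(1.55)² = 7.54768 m².
Resultant F = γ·h_c·A = 10.05525 × 1.45373 × 7.54768 = 110.329 kN.
I_c = πr⁴/4 = π × 1.55⁴/4 = 4.53332 m⁴.
Centre of pressure: y_p = y_c + I_c/(y_c·A) = 1.55 + 4.53332/(1.55 × 7.54768) = 1.55 + 0.3875 = 1.9375 m along the plane.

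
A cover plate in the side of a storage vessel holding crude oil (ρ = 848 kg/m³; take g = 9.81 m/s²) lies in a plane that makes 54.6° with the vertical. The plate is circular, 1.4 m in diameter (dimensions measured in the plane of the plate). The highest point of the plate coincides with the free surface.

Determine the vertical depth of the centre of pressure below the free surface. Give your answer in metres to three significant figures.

h_p = 0.507 m

γ = ρg = 848 × 9.81 / 1000 = 8.31888 kN/m³.
The plate makes 54.6° with the vertical, i.e. θ = 90° − 54.6° = 35.4° to the horizontal. Measuring y along the incline from the free-surface line, vertical depth h = y·sinθ with sinθ = 0.579281.
The centroid is at the centre, 0.7 m below the top of the plate, so y_c = 0.7 m and h_c = 0.7 × 0.579281 = 0.405497 m.
A = π(0.7)² = 1.53938 m².
Resultant F = γ·h_c·A = 8.31888 × 0.405497 × 1.53938 = 5.19276 kN.
I_c = πr⁴/4 = π × 0.7⁴/4 = 0.188574 m⁴.
Centre of pressure: y_p = y_c + I_c/(y_c·A) = 0.7 + 0.188574/(0.7 × 1.53938) = 0.7 + 0.175 = 0.875 m along the plane.
Vertically, h_p = y_p·sinθ = 0.875 × 0.579281 = 0.506871 m.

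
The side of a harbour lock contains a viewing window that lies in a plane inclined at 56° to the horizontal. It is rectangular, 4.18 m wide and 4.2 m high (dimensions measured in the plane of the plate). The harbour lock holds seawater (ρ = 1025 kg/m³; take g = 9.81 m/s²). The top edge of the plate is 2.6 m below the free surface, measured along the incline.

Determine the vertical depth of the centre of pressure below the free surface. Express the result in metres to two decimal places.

γ = ρg = 1025 × 9.81 / 1000 = 10.05525 kN/m³.
Let θ = 56° be the plate's angle to the horizontal; measure y along the incline from where the plane meets the free surface. Vertical depth h = y·sinθ with sinθ = 0.829038.
The centroid lies 4.2/2 = 2.1 m below the top edge, so y_c = 2.6 + 2.1 = 4.7 m and h_c = 4.7 × 0.829038 = 3.89648 m.
A = 4.18 × 4.2 = 17.556 m².
Resultant F = γ·h_c·A = 10.05525 × 3.89648 × 17.556 = 687.845 kN.
I_c = b·h³/12 = 4.18 × 4.2³/12 = 25.8073 m⁴.
Centre of pressure: y_p = y_c + I_c/(y_c·A) = 4.7 + 25.8073/(4.7 × 17.556) = 4.7 + 0.312766 = 5.01277 m along the plane.
Vertically, h_p = y_p·sinθ = 5.01277 × 0.829038 = 4.15578 m.

h_p = 4.16 m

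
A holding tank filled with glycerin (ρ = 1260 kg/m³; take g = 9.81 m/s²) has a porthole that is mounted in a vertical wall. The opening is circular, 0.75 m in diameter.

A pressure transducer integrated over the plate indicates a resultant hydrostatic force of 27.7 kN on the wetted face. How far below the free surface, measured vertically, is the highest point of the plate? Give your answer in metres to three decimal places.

γ = ρg = 1260 × 9.81 / 1000 = 12.3606 kN/m³.
A = π(0.375)² = 0.441786 m².
From F = γ·h_c·A, the centroid depth is h_c = 27.7/(12.3606 × 0.441786) = 5.07257 m.
The centroid is at the centre, 0.375 m below the top of the plate, so the highest point sits at h_top = 5.07257 − 0.375 = 4.69757 m below the surface.

d_top ≈ 4.698 m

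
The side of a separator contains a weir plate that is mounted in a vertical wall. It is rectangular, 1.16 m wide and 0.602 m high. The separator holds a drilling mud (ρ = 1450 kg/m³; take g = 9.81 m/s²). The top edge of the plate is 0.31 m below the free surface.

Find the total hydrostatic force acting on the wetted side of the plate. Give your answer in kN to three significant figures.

γ = ρg = 1450 × 9.81 / 1000 = 14.2245 kN/m³.
The centroid lies 0.602/2 = 0.301 m below the top edge, so the centroid depth is h_c = 0.31 + 0.301 = 0.611 m.
A = 1.16 × 0.602 = 0.69832 m².
Resultant F = γ·h_c·A = 14.2245 × 0.611 × 0.69832 = 6.06922 kN.

F ≈ 6.07 kN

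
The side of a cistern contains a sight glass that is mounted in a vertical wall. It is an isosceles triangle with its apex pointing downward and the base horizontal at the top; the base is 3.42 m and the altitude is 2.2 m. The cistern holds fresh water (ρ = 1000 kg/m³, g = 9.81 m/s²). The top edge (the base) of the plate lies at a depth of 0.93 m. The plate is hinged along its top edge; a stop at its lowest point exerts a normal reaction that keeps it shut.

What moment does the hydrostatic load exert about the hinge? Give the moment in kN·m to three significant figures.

M ≈ 54.9 kN·m

γ = ρg = 1000 × 9.81 = 9810 N/m³ = 9.81 kN/m³.
With the apex down, the centroid sits h/3 = 2.2/3 = 0.733333 m below the base (the top edge), so the centroid depth is h_c = 0.93 + 0.733333 = 1.66333 m.
A = ½ × 3.42 × 2.2 = 3.762 m².
Resultant F = γ·h_c·A = 9.81 × 1.66333 × 3.762 = 61.3856 kN.
I_c = b·h³/36 = 3.42 × 2.2³/36 = 1.01156 m⁴.
Centre of pressure: y_p = y_c + I_c/(y_c·A) = 1.66333 + 1.01156/(1.66333 × 3.762) = 1.66333 + 0.161657 = 1.82499 m along the plane.
The resultant acts 0.733333 + 0.161657 = 0.89499 m (along the plate) below the hinge at the top edge, so the moment about the hinge is M = F × 0.89499 = 61.3856 × 0.89499 = 54.9395 kN·m.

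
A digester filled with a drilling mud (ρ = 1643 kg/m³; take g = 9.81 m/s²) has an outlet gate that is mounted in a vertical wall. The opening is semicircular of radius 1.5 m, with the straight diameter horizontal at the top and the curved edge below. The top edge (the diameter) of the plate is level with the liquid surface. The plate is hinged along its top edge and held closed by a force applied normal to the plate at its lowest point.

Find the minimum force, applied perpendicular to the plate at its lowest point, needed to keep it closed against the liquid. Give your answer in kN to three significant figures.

P ≈ 21.4 kN

γ = ρg = 1643 × 9.81 / 1000 = 16.11783 kN/m³.
The centroid of a semicircle lies 4r/(3π) = 0.63662 m from the diameter, here below the top edge, so the centroid depth is h_c = 0.63662 m.
A = πr²/2 = π × 1.5²/2 = 3.53429 m².
Resultant F = γ·h_c·A = 16.11783 × 0.63662 × 3.53429 = 36.2651 kN.
I_c = (π/8 − 8/(9π))·r⁴ = 0.109757 × 1.5⁴ = 0.555645 m⁴.
Centre of pressure: y_p = y_c + I_c/(y_c·A) = 0.63662 + 0.555645/(0.63662 × 3.53429) = 0.63662 + 0.246953 = 0.883573 m along the plane.
The resultant acts 0.63662 + 0.246953 = 0.883573 m (along the plate) below the hinge at the top edge, so the moment about the hinge is M = F × 0.883573 = 36.2651 × 0.883573 = 32.0429 kN·m.
A normal force at the bottom, 1.5 m from the hinge, must supply this moment: P = 32.0429/1.5 = 21.3619 kN.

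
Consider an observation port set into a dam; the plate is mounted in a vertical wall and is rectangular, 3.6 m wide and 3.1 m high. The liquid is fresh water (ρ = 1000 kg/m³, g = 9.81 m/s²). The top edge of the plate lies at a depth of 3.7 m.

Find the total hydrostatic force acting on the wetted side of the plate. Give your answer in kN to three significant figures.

γ = ρg = 1000 × 9.81 = 9810 N/m³ = 9.81 kN/m³.
The centroid lies 3.1/2 = 1.55 m below the top edge, so the centroid depth is h_c = 3.7 + 1.55 = 5.25 m.
A = 3.6 × 3.1 = 11.16 m².
Resultant F = γ·h_c·A = 9.81 × 5.25 × 11.16 = 574.768 kN.

F ≈ 575 kN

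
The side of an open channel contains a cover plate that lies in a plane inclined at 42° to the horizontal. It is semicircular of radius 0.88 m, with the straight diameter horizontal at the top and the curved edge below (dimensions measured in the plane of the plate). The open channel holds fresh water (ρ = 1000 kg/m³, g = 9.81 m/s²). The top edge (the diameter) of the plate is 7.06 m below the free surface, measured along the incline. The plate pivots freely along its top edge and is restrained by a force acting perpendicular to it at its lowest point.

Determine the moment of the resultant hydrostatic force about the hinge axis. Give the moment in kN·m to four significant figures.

γ = ρg = 1000 × 9.81 = 9810 N/m³ = 9.81 kN/m³.
Let θ = 42° be the plate's angle to the horizontal; measure y along the incline from where the plane meets the free surface. Vertical depth h = y·sinθ with sinθ = 0.669131.
The centroid of a semicircle lies 4r/(3π) = 0.373484 m from the diameter, here below the top edge, so y_c = 7.06 + 0.373484 = 7.43348 m and h_c = 7.43348 × 0.669131 = 4.97397 m.
A = πr²/2 = π × 0.88²/2 = 1.21642 m².
Resultant F = γ·h_c·A = 9.81 × 4.97397 × 1.21642 = 59.3548 kN.
I_c = (π/8 − 8/(9π))·r⁴ = 0.109757 × 0.88⁴ = 0.0658208 m⁴.
Centre of pressure: y_p = y_c + I_c/(y_c·A) = 7.43348 + 0.0658208/(7.43348 × 1.21642) = 7.43348 + 0.00727926 = 7.44076 m along the plane.
The resultant acts 0.373484 + 0.00727926 = 0.380763 m (along the plate) below the hinge at the top edge, so the moment about the hinge is M = F × 0.380763 = 59.3548 × 0.380763 = 22.6001 kN·m.

M ≈ 22.60 kN·m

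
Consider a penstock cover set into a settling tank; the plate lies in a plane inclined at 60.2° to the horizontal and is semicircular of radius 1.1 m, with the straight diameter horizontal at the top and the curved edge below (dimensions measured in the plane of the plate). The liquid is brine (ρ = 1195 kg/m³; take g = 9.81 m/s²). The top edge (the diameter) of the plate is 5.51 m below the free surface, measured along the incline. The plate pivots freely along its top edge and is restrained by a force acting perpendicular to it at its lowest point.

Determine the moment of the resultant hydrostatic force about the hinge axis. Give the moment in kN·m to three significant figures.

M ≈ 55.6 kN·m

γ = ρg = 1195 × 9.81 / 1000 = 11.72295 kN/m³.
Let θ = 60.2° be the plate's angle to the horizontal; measure y along the incline from where the plane meets the free surface. Vertical depth h = y·sinθ with sinθ = 0.867765.
The centroid of a semicircle lies 4r/(3π) = 0.466854 m from the diameter, here below the top edge, so y_c = 5.51 + 0.466854 = 5.97685 m and h_c = 5.97685 × 0.867765 = 5.1865 m.
A = πr²/2 = π × 1.1²/2 = 1.90066 m².
Resultant F = γ·h_c·A = 11.72295 × 5.1865 × 1.90066 = 115.562 kN.
I_c = (π/8 − 8/(9π))·r⁴ = 0.109757 × 1.1⁴ = 0.160695 m⁴.
Centre of pressure: y_p = y_c + I_c/(y_c·A) = 5.97685 + 0.160695/(5.97685 × 1.90066) = 5.97685 + 0.0141457 = 5.991 m along the plane.
The resultant acts 0.466854 + 0.0141457 = 0.481 m (along the plate) below the hinge at the top edge, so the moment about the hinge is M = F × 0.481 = 115.562 × 0.481 = 55.5853 kN·m.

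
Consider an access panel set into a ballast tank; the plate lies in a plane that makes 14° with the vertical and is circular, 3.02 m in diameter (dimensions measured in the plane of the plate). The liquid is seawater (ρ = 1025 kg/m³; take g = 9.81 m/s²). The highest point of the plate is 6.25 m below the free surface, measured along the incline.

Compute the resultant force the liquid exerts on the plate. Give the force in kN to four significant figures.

γ = ρg = 1025 × 9.81 / 1000 = 10.05525 kN/m³.
The plate makes 14° with the vertical, i.e. θ = 90° − 14° = 76° to the horizontal. Measuring y along the incline from the free-surface line, vertical depth h = y·sinθ with sinθ = 0.970296.
The centroid is at the centre, 1.51 m below the top of the plate, so y_c = 6.25 + 1.51 = 7.76 m and h_c = 7.76 × 0.970296 = 7.5295 m.
A = π(1.51)² = 7.16315 m².
Resultant F = γ·h_c·A = 10.05525 × 7.5295 × 7.16315 = 542.329 kN.

F ≈ 542.3 kN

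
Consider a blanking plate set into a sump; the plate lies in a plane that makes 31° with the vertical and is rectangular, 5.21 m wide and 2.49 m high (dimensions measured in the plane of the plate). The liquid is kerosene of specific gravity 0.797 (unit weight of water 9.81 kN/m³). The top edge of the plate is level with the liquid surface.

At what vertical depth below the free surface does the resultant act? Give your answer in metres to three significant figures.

h_p = 1.42 m

γ = 0.797 × 9.81 = 7.81857 kN/m³.
The plate makes 31° with the vertical, i.e. θ = 90° − 31° = 59° to the horizontal. Measuring y along the incline from the free-surface line, vertical depth h = y·sinθ with sinθ = 0.857167.
The centroid lies 2.49/2 = 1.245 m below the top edge, so y_c = 1.245 m and h_c = 1.245 × 0.857167 = 1.06717 m.
A = 5.21 × 2.49 = 12.9729 m².
Resultant F = γ·h_c·A = 7.81857 × 1.06717 × 12.9729 = 108.243 kN.
I_c = b·h³/12 = 5.21 × 2.49³/12 = 6.70277 m⁴.
Centre of pressure: y_p = y_c + I_c/(y_c·A) = 1.245 + 6.70277/(1.245 × 12.9729) = 1.245 + 0.415 = 1.66 m along the plane.
Vertically, h_p = y_p·sinθ = 1.66 × 0.857167 = 1.4229 m.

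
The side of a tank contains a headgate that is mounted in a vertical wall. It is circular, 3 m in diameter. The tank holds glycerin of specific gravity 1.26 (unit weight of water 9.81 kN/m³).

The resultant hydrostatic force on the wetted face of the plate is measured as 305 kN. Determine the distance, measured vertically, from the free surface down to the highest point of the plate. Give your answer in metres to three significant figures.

d_top ≈ 1.99 m

γ = 1.26 × 9.81 = 12.3606 kN/m³.
A = π(1.5)² = 7.06858 m².
From F = γ·h_c·A, the centroid depth is h_c = 305/(12.3606 × 7.06858) = 3.49083 m.
The centroid is at the centre, 1.5 m below the top of the plate, so the highest point sits at h_top = 3.49083 − 1.5 = 1.99083 m below the surface.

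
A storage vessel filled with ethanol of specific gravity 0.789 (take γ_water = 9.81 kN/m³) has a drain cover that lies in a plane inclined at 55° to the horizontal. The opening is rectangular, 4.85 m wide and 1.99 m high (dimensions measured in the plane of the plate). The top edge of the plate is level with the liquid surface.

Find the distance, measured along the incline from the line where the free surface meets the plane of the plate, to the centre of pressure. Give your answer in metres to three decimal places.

y_p = 1.327 m

γ = 0.789 × 9.81 = 7.74009 kN/m³.
Let θ = 55° be the plate's angle to the horizontal; measure y along the incline from where the plane meets the free surface. Vertical depth h = y·sinθ with sinθ = 0.819152.
The centroid lies 1.99/2 = 0.995 m below the top edge, so y_c = 0.995 m and h_c = 0.995 × 0.819152 = 0.815056 m.
A = 4.85 × 1.99 = 9.6515 m².
Resultant F = γ·h_c·A = 7.74009 × 0.815056 × 9.6515 = 60.8875 kN.
I_c = b·h³/12 = 4.85 × 1.99³/12 = 3.18508 m⁴.
Centre of pressure: y_p = y_c + I_c/(y_c·A) = 0.995 + 3.18508/(0.995 × 9.6515) = 0.995 + 0.331667 = 1.32667 m along the plane.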